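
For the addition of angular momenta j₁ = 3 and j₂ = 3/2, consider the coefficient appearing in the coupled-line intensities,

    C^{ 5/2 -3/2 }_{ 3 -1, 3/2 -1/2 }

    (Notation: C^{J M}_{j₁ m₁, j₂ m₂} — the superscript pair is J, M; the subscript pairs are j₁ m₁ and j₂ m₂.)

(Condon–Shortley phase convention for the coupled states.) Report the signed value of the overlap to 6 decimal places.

√[6·2!4!1!/8! · 2!4!1!2!1!4!] = √(576/35)
  +(−1)^0/∏(0,2,4,1,0,0)! = 1/48  (running 1/48)
  +(−1)^1/∏(1,1,3,0,1,1)! = -1/6  (running -7/48)
⟨..|..⟩ = √(576/35)·(-7/48) = -0.591608

−√(7/20) ≈ -0.591608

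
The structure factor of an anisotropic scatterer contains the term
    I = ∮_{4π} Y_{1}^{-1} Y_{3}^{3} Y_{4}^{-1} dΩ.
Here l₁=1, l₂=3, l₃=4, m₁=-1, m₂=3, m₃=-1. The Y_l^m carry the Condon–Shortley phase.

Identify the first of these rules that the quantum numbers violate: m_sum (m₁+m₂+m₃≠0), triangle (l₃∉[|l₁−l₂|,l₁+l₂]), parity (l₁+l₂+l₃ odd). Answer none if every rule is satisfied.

azimuthal sum: -1 + 3 − 1 = 1  ✗
2 ≤ 4 ≤ 4 (triangle on l)
L = 1 + 3 + 4 = 8 (even)

m_sum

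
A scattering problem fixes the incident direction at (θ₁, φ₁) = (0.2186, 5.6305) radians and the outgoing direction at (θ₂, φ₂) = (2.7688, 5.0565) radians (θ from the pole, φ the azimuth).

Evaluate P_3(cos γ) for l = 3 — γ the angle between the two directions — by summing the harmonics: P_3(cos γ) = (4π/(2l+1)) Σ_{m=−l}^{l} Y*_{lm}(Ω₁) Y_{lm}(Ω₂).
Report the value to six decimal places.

-0.232517

Term-by-term m-sum for l=3 (normalisation 4π/7 = 1.795196):
  [-3]  conj(Y_{3,-3})(Ω₁) = -0.00161 - 0.00394j ; Y_{3,-3}(Ω₂) = -0.01731 - 0.01034j ; Δ = -0.00001 + 0.00008j
  [-2]  conj(Y_{3,-2})(Ω₁) = 0.01231 - 0.04528j ; Y_{3,-2}(Ω₂) = 0.09752 - 0.08020j ; Δ = -0.00243 - 0.00540j
  [-1]  conj(Y_{3,-1})(Ω₁) = 0.20963 - 0.16025j ; Y_{3,-1}(Ω₂) = 0.13250 + 0.36973j ; Δ = 0.08703 + 0.05627j
  [+0]  conj(Y_{3,0})(Ω₁) = 0.64293 + 0.00000j ; Y_{3,0}(Ω₂) = -0.46457 + 0.00000j ; Δ = -0.29869 + 0.00000j
  [+1]  conj(Y_{3,1})(Ω₁) = -0.20963 - 0.16025j ; Y_{3,1}(Ω₂) = -0.13250 + 0.36973j ; Δ = 0.08703 - 0.05627j
  [+2]  conj(Y_{3,2})(Ω₁) = 0.01231 + 0.04528j ; Y_{3,2}(Ω₂) = 0.09752 + 0.08020j ; Δ = -0.00243 + 0.00540j
  [+3]  conj(Y_{3,3})(Ω₁) = 0.00161 - 0.00394j ; Y_{3,3}(Ω₂) = 0.01731 - 0.01034j ; Δ = -0.00001 - 0.00008j
Total Σ_m = -0.12952 + 0.00000j. Multiply by 1.795196: -0.23252 + 0.00000j. P_3(cos γ) = -0.232517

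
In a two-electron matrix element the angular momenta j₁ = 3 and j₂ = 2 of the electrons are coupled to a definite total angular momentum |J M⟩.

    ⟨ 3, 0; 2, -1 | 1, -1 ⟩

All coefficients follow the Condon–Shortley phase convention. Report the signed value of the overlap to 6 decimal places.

j₁+j₂−J=4  J+j₁−j₂=2  J−j₁+j₂=0  j₁+j₂+J+1=7
(j₁±m₁, j₂±m₂, J±M) = (3,3,1,3,0,2)
P² = 432/35
sum k=1..1:
  [1] −1/12 = -1/12
S = -1/12
C² = P²·S² = 3/35 ; C = -0.292770

−√(3/35) ≈ -0.292770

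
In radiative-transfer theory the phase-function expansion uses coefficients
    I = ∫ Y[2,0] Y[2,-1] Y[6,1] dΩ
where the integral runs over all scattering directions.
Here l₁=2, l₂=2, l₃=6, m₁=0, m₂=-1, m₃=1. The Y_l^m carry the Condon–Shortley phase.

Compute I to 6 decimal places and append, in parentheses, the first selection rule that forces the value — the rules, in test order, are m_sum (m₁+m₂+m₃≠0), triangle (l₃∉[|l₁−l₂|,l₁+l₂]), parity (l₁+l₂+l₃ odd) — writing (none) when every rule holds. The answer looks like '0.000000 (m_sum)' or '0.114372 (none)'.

l₃=6 ∉ [0,4] — triangle fails ⇒ I = 0

0.000000 (triangle)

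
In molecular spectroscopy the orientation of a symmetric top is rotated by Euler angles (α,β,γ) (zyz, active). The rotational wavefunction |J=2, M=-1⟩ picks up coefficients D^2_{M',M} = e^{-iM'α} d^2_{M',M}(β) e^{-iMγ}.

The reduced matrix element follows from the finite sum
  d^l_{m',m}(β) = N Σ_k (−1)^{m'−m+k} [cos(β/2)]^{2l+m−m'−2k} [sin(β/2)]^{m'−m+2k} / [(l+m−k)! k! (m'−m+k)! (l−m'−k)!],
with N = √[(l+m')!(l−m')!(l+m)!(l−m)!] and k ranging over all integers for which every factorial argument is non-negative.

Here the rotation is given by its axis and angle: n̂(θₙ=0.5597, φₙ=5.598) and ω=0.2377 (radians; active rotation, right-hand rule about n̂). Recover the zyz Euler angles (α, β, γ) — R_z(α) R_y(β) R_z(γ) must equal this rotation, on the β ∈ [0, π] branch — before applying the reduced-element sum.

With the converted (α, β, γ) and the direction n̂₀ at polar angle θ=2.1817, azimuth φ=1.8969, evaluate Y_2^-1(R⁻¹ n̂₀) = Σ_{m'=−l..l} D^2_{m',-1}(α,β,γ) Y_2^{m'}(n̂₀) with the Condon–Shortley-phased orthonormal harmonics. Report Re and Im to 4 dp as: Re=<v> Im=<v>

Re=0.0759 Im=0.3707

Axis–angle → zyz. n̂ = (sinθₙcosφₙ, sinθₙsinφₙ, cosθₙ) = (+0.411102, -0.335983, +0.847414), ω = 0.2377.
R = I cosω + sinω [n̂]ₓ + (1−cosω) n̂n̂ᵀ gives
  R = [+0.976634, -0.203423, -0.069318; +0.195655, +0.975056, -0.104807; +0.088909, +0.088796, +0.992074]
β = atan2(√(R₁₃²+R₂₃²), R₃₃) = 0.125989; α = atan2(R₂₃, R₁₃) mod 2π = 4.128052; γ = atan2(R₃₂, −R₃₁) mod 2π = 2.356830
Need the full column D^2_{m',-1} for m'=−2..2 at α=4.1281, β=0.1260, γ=2.3568.
cos(β/2)=0.998017, sin(β/2)=0.062953
d^2_{-2,-1}: single k=1 term ⇒ +0.125158;  D = -0.046730-0.116107i
d^2_{-1,-1}: k∈[0..1] ⇒ +0.992090 -0.011842 = +0.980248;  D = +0.960376+0.196376i
d^2_{0,-1}: k∈[0..1] ⇒ -0.153287 +0.000610 = -0.152677;  D = +0.108027-0.107890i
d^2_{1,-1}: k∈[0..1] ⇒ +0.011842 -0.000016 = +0.011826;  D = -0.002354-0.011590i
d^2_{2,-1}: single k=0 term ⇒ -0.000498;  D = -0.000462-0.000187i
Y_2^{m'}(θ=2.1817,φ=1.8969) and Σ D·Y over m':
  (-0.0467-0.1161i)·(-0.2060+0.1573i)  (+0.9604+0.1964i)·(+0.1163+0.3439i)  (+0.1080-0.1079i)·(-0.0041+0.0000i)  (-0.0024-0.0116i)·(-0.1163+0.3439i)  (-0.0005-0.0002i)·(-0.2060-0.1573i)
Y_2^-1(R⁻¹ n̂) = +0.075926+0.370723i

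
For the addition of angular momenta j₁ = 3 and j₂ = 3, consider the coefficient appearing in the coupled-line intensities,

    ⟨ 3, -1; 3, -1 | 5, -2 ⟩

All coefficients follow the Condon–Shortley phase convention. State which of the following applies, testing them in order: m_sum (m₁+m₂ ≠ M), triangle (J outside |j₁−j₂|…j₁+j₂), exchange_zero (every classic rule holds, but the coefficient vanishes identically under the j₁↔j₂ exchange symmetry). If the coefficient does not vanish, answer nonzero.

exchange_zero

m-sum: m₁+m₂ = -1+(-1) = -2, M = -2  ✓
triangle: |j₁−j₂| = 0 ≤ J = 5 ≤ j₁+j₂ = 6  ✓
exchange: j₁=j₂ and m₁=m₂, and (−1)^(j₁+j₂−J) = (−1)^1 = −1 forces ⟨j₁m₁;j₂m₂|JM⟩ = −⟨j₂m₂;j₁m₁|JM⟩ = −⟨j₁m₁;j₂m₂|JM⟩ ⇒ the coefficient vanishes identically
Racah sum check: Σ_k collapses to 0 ⇒ CG = 0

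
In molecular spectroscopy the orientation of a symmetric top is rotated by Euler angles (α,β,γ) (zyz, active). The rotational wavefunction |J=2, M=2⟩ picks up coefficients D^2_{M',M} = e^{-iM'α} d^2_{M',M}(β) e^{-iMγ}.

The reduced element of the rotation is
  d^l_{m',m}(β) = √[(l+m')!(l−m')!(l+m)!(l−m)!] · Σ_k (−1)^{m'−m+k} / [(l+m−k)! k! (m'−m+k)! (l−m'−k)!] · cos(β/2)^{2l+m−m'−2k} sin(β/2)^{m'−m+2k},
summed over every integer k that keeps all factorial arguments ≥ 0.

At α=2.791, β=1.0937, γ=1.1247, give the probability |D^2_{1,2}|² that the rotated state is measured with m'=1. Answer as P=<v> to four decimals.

P=0.4201

D^2_{1,2}(2.7910,1.0937,1.1247) = e^{-i·1·2.7910}·d^2_{1,2}(1.0937)·e^{-i·2·1.1247}. Compute d first:
c=cos(1.093700/2)=0.854167, s=sin(1.093700/2)=0.519999; N=√[6·1·24·1]=12.000000
k: max(0,(2)−(1))=1 … min(2+(2),2−(1))=1
  k=1: (−1)^0·12.0000/(6)·0.8542^3·0.5200^1 = +0.648128
d^2_{1,2}(1.0937) = +0.648128
|D^2_{1,2}|² = |d^2_{1,2}(β)|² = (+0.648128)² = 0.420070 (the z-rotation phases have unit modulus)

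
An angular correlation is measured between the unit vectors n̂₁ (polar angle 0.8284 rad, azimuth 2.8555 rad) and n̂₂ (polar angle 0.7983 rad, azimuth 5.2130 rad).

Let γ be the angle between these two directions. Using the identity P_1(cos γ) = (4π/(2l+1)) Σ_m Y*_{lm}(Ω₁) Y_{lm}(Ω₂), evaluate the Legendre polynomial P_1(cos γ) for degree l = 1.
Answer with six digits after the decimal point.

Expand P_1 via completeness: Σ_{m} conj(Y_{1,m}) at Ω₁ times Y_{1,m} at Ω₂ —
  m=-1: Y*=-0.24423 + 0.07184j  Y=0.11876 + 0.21707j  product -0.04460 - 0.04448j
  m=+0: Y*=0.33032 + 0.00000j  Y=0.34101 + 0.00000j  product 0.11264 + 0.00000j
  m=+1: Y*=0.24423 + 0.07184j  Y=-0.11876 + 0.21707j  product -0.04460 + 0.04448j
Accumulated sum 0.02344 + 0.00000j; after 4π/(2l+1) scaling, 0.09820 + 0.00000j ⇒ P_1 = 0.098202

0.098202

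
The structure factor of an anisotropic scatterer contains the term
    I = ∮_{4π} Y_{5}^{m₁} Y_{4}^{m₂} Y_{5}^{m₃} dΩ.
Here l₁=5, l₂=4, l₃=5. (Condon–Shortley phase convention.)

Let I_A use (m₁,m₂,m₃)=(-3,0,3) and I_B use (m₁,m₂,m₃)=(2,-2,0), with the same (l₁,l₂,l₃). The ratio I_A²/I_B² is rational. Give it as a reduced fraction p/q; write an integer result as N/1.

12/7

l's match ⇒ only the (l;m) 3-j factors differ between A and B.
A: triangle coeff Δ(5,4,5) = 1/3153150; Σ_t [2,4]: t=2:+1/11520 t=3:−1/4320 t=4:+1/27648 = -1/9216; (3j)²=2/143 [(5 4 5; -3 0 3)], sign=-1
B: triangle coeff Δ(5,4,5) = 1/3153150; Σ_t [0,2]: t=0:+1/3456 t=1:−1/1728 t=2:+1/11520 = -7/34560; (3j)²=7/858 [(5 4 5; 2 -2 0)], sign=+1
I_A²/I_B² = (2/143)/(7/858) = 12/7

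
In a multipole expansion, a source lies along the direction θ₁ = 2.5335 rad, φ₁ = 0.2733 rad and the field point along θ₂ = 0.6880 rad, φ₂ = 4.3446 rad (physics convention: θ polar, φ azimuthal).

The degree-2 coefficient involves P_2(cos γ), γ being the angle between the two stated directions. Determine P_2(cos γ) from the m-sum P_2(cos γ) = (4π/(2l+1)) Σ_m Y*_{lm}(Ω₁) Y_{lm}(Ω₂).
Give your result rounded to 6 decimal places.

Summing Y*_{l m}(θ₁,φ₁)·Y_{l m}(θ₂,φ₂) over m ∈ [−2, 2]; prefactor 4π/(2·2+1) = 2.513274:
  [-2]  conj(Y_{2,-2})(Ω₁) = 0.10771 + 0.06553j ; Y_{2,-2}(Ω₂) = -0.11548 - 0.10451j ; Δ = -0.00559 - 0.01882j
  [-1]  conj(Y_{2,-1})(Ω₁) = -0.34880 - 0.09777j ; Y_{2,-1}(Ω₂) = -0.13626 + 0.35362j ; Δ = 0.08210 - 0.11002j
  [+0]  conj(Y_{2,0})(Ω₁) = 0.32196 + 0.00000j ; Y_{2,0}(Ω₂) = 0.24927 + 0.00000j ; Δ = 0.08026 + 0.00000j
  [+1]  conj(Y_{2,1})(Ω₁) = 0.34880 - 0.09777j ; Y_{2,1}(Ω₂) = 0.13626 + 0.35362j ; Δ = 0.08210 + 0.11002j
  [+2]  conj(Y_{2,2})(Ω₁) = 0.10771 - 0.06553j ; Y_{2,2}(Ω₂) = -0.11548 + 0.10451j ; Δ = -0.00559 + 0.01882j
Total Σ_m = 0.23328 + 0.00000j. Multiply by 2.513274: 0.58630 + 0.00000j. P_2(cos γ) = 0.586299

0.586299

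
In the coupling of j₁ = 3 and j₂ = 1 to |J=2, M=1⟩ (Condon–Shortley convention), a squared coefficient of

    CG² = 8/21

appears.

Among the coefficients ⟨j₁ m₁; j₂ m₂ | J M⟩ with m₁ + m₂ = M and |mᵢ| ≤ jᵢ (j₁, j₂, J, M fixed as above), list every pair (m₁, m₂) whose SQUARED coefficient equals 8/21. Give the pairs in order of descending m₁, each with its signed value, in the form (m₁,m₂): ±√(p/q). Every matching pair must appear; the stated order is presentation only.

Admissible pairs with m₁+m₂ = M = 1: (0,1), (1,0), (2,-1)
  (m₁,m₂)=(2,-1): CG² = 10/21, CG = +√(10/21)
  (m₁,m₂)=(1,0): CG² = 8/21, CG = −√(8/21)   ← matches the target
  (m₁,m₂)=(0,1): CG² = 1/7, CG = +√(1/7)
Pairs with CG² = 8/21: (1,0): −√(8/21)

(1,0): −√(8/21)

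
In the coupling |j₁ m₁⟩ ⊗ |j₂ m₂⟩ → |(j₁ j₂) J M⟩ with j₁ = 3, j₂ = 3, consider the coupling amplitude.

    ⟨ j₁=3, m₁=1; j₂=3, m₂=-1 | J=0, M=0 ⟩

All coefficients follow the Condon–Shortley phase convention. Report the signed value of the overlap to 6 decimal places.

+0.377964  (= +√(1/7))

triangle: 6!·0!·0!/7! = 720/5040
(j±m)!: 4!·2!·2!·4!·0!·0! = 2304
prefactor² = (2J+1)·Δ·N² = 2304/7
  k=2: +1/(2!·4!·0!·0!·0!·0!) = 1/48
Σ = 1/48  ⇒  CG² = 2304/7·(1/48)² = 1/7
CG = +√(1/7) = +0.377964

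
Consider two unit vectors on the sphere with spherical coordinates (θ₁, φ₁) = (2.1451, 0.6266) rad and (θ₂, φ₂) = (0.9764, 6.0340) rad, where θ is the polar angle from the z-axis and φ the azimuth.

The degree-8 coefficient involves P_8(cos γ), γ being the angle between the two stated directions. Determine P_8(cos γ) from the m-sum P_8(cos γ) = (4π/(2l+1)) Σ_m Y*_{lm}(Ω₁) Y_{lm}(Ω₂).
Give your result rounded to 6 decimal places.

Term-by-term m-sum for l=8 (normalisation 4π/17 = 0.739198):
  term(m=-8) = +0.010914+0.009633i   from Y*(Ω₁)=+0.037652-0.121543i, Y(Ω₂)=-0.046931+0.104338i
  term(m=-7) = -0.100686+0.015494i   from Y*(Ω₁)=+0.105529+0.311964i, Y(Ω₂)=-0.053400+0.304686i
  term(m=-6) = +0.105131-0.174464i   from Y*(Ω₁)=-0.368196-0.261752i, Y(Ω₂)=+0.034093+0.449598i
  term(m=-5) = +0.026067+0.075252i   from Y*(Ω₁)=+0.262911-0.002259i, Y(Ω₂)=+0.096682+0.287057i
  term(m=-4) = -0.019296-0.007297i   from Y*(Ω₁)=+0.136906-0.100913i, Y(Ω₂)=-0.065867-0.101851i
  term(m=-3) = +0.114424-0.064642i   from Y*(Ω₁)=-0.109001+0.341450i, Y(Ω₂)=-0.268892-0.249274i
  term(m=-2) = -0.000111+0.000605i   from Y*(Ω₁)=-0.002849-0.008666i, Y(Ω₂)=-0.059197-0.032214i
  term(m=-1) = -0.073894-0.088623i   from Y*(Ω₁)=-0.279631-0.202431i, Y(Ω₂)=+0.323928+0.082431i
  term(m=+0) = +0.007379+0.000000i   from Y*(Ω₁)=+0.061644-0.000000i, Y(Ω₂)=+0.119706+0.000000i
  term(m=+1) = -0.073894+0.088623i   from Y*(Ω₁)=+0.279631-0.202431i, Y(Ω₂)=-0.323928+0.082431i
  term(m=+2) = -0.000111-0.000605i   from Y*(Ω₁)=-0.002849+0.008666i, Y(Ω₂)=-0.059197+0.032214i
  term(m=+3) = +0.114424+0.064642i   from Y*(Ω₁)=+0.109001+0.341450i, Y(Ω₂)=+0.268892-0.249274i
  term(m=+4) = -0.019296+0.007297i   from Y*(Ω₁)=+0.136906+0.100913i, Y(Ω₂)=-0.065867+0.101851i
  term(m=+5) = +0.026067-0.075252i   from Y*(Ω₁)=-0.262911-0.002259i, Y(Ω₂)=-0.096682+0.287057i
  term(m=+6) = +0.105131+0.174464i   from Y*(Ω₁)=-0.368196+0.261752i, Y(Ω₂)=+0.034093-0.449598i
  term(m=+7) = -0.100686-0.015494i   from Y*(Ω₁)=-0.105529+0.311964i, Y(Ω₂)=+0.053400+0.304686i
  term(m=+8) = +0.010914-0.009633i   from Y*(Ω₁)=+0.037652+0.121543i, Y(Ω₂)=-0.046931-0.104338i
Accumulated sum +0.132479-0.000000i; after 4π/(2l+1) scaling, +0.097928-0.000000i ⇒ P_8 = 0.097928

0.097928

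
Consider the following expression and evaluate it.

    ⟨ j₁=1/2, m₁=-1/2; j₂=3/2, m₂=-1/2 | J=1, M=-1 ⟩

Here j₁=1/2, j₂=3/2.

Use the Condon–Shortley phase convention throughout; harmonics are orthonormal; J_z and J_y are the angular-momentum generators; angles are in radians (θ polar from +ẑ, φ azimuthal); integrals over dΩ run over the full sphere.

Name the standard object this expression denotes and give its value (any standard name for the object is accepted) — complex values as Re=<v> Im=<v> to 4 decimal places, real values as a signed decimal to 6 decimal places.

This is a Clebsch–Gordan (vector-coupling) coefficient.
√[3·1!0!2!/4! · 0!1!1!2!0!2!] = √(1)
  +(−1)^1/∏(1,0,0,0,0,2)! = -1/2  (running -1/2)
⟨..|..⟩ = √(1)·(-1/2) = -0.500000

Clebsch–Gordan coefficient, −√(1/4) ≈ -0.500000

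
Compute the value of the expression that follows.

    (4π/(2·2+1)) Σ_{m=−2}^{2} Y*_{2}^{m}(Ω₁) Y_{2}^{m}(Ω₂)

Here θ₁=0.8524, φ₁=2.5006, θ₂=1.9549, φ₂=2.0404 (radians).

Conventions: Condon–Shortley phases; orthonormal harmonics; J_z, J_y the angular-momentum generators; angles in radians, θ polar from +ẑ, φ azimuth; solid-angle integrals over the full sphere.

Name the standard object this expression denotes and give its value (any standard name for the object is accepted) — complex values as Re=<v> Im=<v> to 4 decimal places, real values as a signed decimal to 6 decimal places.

Legendre polynomial (addition theorem), -0.284824

This sum is the spherical-harmonic addition theorem: it equals the Legendre polynomial P_l(cos γ) of the angle γ between the two directions.
Addition theorem: P_2(cos γ) = (4π/5) Σ_m Y*_{lm}(Ω₁) Y_{lm}(Ω₂), m = −2…2:
  term(m=-2) = +0.044017+0.057854i   from Y*(Ω₁)=+0.062357-0.209873i, Y(Ω₂)=-0.196042+0.267981i
  term(m=-1) = -0.092058-0.045633i   from Y*(Ω₁)=-0.306824+0.228918i, Y(Ω₂)=+0.121461+0.239346i
  term(m=+0) = -0.017247+0.000000i   from Y*(Ω₁)=+0.094490-0.000000i, Y(Ω₂)=-0.182529+0.000000i
  term(m=+1) = -0.092058+0.045633i   from Y*(Ω₁)=+0.306824+0.228918i, Y(Ω₂)=-0.121461+0.239346i
  term(m=+2) = +0.044017-0.057854i   from Y*(Ω₁)=+0.062357+0.209873i, Y(Ω₂)=-0.196042-0.267981i
Accumulated sum -0.113328+0.000000i; after 4π/(2l+1) scaling, -0.284824+0.000000i ⇒ P_2 = -0.284824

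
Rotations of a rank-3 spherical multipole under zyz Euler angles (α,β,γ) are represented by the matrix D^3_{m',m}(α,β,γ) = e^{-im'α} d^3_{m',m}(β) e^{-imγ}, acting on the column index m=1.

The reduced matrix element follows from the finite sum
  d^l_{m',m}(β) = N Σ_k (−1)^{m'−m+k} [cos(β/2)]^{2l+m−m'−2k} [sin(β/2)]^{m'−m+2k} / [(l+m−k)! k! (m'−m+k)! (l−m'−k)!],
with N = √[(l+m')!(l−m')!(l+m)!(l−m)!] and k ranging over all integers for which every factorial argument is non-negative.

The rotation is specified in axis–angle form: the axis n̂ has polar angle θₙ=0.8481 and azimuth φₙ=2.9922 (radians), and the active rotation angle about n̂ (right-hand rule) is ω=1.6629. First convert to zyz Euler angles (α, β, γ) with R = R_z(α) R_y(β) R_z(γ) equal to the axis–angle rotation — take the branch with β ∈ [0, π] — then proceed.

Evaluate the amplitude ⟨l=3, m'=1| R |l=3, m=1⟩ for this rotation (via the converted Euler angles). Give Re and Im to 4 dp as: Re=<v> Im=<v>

Re=-0.1412 Im=0.4323

Axis–angle → zyz. n̂ = (sinθₙcosφₙ, sinθₙsinφₙ, cosθₙ) = (-0.741671, +0.111632, +0.661409), ω = 1.6629.
R = I cosω + sinω [n̂]ₓ + (1−cosω) n̂n̂ᵀ gives
  R = [+0.508695, -0.749015, -0.424507; +0.568197, -0.078366, +0.819153; -0.646824, -0.657902, +0.385724]
β = atan2(√(R₁₃²+R₂₃²), R₃₃) = 1.174804; α = atan2(R₂₃, R₁₃) mod 2π = 2.048919; γ = atan2(R₃₂, −R₃₁) mod 2π = 5.489297
D^3_{1,1}(2.0489,1.1748,5.4893) = e^{-i·1·2.0489}·d^3_{1,1}(1.1748)·e^{-i·1·5.4893}. Compute d first:
Half-angle: c=0.832383, s=0.554200. N=√(24·2·24·2)=48.000000
k: max(0,(1)−(1))=0 … min(3+(1),3−(1))=2
  k=0: (−1)^0·48.0000/(48)·0.8324^6·0.5542^0 = +0.332614
  k=1: (−1)^1·48.0000/(6)·0.8324^4·0.5542^2 = -1.179552
  k=2: (−1)^2·48.0000/(8)·0.8324^2·0.5542^4 = +0.392162
d^3_{1,1}(1.1748) = +0.332614 -1.179552 +0.392162 = -0.454776
D = (-0.460113-0.887860i)·(-0.454776)·(+0.701078+0.713085i) = -0.141228+0.432292i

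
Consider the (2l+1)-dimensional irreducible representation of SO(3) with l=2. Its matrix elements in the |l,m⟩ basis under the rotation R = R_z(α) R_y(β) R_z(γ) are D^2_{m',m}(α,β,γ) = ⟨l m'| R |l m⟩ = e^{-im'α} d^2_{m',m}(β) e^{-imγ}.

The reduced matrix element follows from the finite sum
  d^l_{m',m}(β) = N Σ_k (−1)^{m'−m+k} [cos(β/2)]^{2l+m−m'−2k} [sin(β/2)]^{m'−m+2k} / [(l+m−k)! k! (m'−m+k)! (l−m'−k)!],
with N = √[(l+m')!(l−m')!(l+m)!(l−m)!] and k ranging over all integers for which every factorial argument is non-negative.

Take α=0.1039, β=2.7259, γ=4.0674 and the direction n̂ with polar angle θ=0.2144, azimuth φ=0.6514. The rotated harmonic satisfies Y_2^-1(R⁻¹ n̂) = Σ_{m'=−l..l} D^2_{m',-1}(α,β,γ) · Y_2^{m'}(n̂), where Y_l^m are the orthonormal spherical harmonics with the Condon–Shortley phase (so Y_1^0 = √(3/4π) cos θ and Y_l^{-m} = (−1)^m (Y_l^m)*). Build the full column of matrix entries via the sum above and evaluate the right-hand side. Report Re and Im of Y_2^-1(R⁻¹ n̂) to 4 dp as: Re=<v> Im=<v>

Need the full column D^2_{m',-1} for m'=−2..2 at α=0.1039, β=2.7259, γ=4.0674.
cos(β/2)=0.206353, sin(β/2)=0.978478
d^2_{-2,-1}: single k=1 term ⇒ +0.017195;  D = -0.007280-0.015578i
d^2_{-1,-1}: k∈[0..1] ⇒ +0.001813 -0.122305 = -0.120492;  D = +0.062062+0.103280i
d^2_{0,-1}: k∈[0..1] ⇒ -0.021060 +0.473521 = +0.452461;  D = -0.272015-0.361564i
d^2_{1,-1}: k∈[0..1] ⇒ +0.122305 -0.916650 = -0.794345;  D = +0.540810+0.581814i
d^2_{2,-1}: single k=0 term ⇒ -0.386628;  D = +0.291177+0.254357i
Y_2^{m'}(θ=0.2144,φ=0.6514) and Σ D·Y over m':
  (-0.0073-0.0156i)·(+0.0046-0.0169i)  (+0.0621+0.1033i)·(+0.1277-0.0974i)  (-0.2720-0.3616i)·(+0.5880+0.0000i)  (+0.5408+0.5818i)·(-0.1277-0.0974i)  (+0.2912+0.2544i)·(+0.0046+0.0169i)
Y_2^-1(R⁻¹ n̂) = -0.157603-0.326267i

Re=-0.1576 Im=-0.3263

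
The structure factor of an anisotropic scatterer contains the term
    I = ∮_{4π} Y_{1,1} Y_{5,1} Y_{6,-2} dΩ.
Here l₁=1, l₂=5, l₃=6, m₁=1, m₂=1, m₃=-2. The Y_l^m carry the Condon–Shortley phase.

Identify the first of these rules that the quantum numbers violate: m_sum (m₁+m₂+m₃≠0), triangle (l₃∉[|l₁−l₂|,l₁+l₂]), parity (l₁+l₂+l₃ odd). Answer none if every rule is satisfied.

m₁+m₂+m₃ = 1 + 1 − 2 = 0  ✓
triangle: |1−5|=4 ≤ l₃=6 ≤ 1+5=6  ✓
parity: l₁+l₂+l₃ = 12 is even  ✓

none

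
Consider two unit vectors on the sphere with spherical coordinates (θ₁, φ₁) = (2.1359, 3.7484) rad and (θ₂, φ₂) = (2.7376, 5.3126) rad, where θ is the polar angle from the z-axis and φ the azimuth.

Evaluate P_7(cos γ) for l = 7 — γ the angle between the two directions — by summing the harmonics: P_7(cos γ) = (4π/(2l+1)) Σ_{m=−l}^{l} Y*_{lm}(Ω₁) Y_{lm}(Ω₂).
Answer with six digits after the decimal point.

0.212245

Expand P_7 via completeness: Σ_{m} conj(Y_{7,m}) at Ω₁ times Y_{7,m} at Ω₂ —
  [-7]  conj(Y_{7,-7})(Ω₁) = 0.06867 + 0.13697j ; Y_{7,-7}(Ω₂) = 0.00063 + 0.00035j ; Δ = -0.00001 + 0.00011j
  [-6]  conj(Y_{7,-6})(Ω₁) = 0.31915 + 0.17404j ; Y_{7,-6}(Ω₂) = -0.00569 + 0.00282j ; Δ = -0.00231 - 0.00009j
  [-5]  conj(Y_{7,-5})(Ω₁) = 0.42754 - 0.04616j ; Y_{7,-5}(Ω₂) = 0.00482 - 0.03407j ; Δ = 0.00049 - 0.01479j
  [-4]  conj(Y_{7,-4})(Ω₁) = 0.10994 - 0.09534j ; Y_{7,-4}(Ω₂) = 0.09501 + 0.08689j ; Δ = 0.01873 + 0.00049j
  [-3]  conj(Y_{7,-3})(Ω₁) = -0.06860 + 0.26908j ; Y_{7,-3}(Ω₂) = -0.32337 + 0.07566j ; Δ = 0.00182 - 0.09220j
  [-2]  conj(Y_{7,-2})(Ω₁) = 0.09997 + 0.26787j ; Y_{7,-2}(Ω₂) = 0.19487 - 0.50187j ; Δ = 0.15392 + 0.00203j
  [-1]  conj(Y_{7,-1})(Ω₁) = -0.13844 - 0.09610j ; Y_{7,-1}(Ω₂) = 0.20669 + 0.30198j ; Δ = 0.00041 - 0.06167j
  [+0]  conj(Y_{7,0})(Ω₁) = -0.30933 + 0.00000j ; Y_{7,0}(Ω₂) = 0.29991 + 0.00000j ; Δ = -0.09277 + 0.00000j
  [+1]  conj(Y_{7,1})(Ω₁) = 0.13844 - 0.09610j ; Y_{7,1}(Ω₂) = -0.20669 + 0.30198j ; Δ = 0.00041 + 0.06167j
  [+2]  conj(Y_{7,2})(Ω₁) = 0.09997 - 0.26787j ; Y_{7,2}(Ω₂) = 0.19487 + 0.50187j ; Δ = 0.15392 - 0.00203j
  [+3]  conj(Y_{7,3})(Ω₁) = 0.06860 + 0.26908j ; Y_{7,3}(Ω₂) = 0.32337 + 0.07566j ; Δ = 0.00182 + 0.09220j
  [+4]  conj(Y_{7,4})(Ω₁) = 0.10994 + 0.09534j ; Y_{7,4}(Ω₂) = 0.09501 - 0.08689j ; Δ = 0.01873 - 0.00049j
  [+5]  conj(Y_{7,5})(Ω₁) = -0.42754 - 0.04616j ; Y_{7,5}(Ω₂) = -0.00482 - 0.03407j ; Δ = 0.00049 + 0.01479j
  [+6]  conj(Y_{7,6})(Ω₁) = 0.31915 - 0.17404j ; Y_{7,6}(Ω₂) = -0.00569 - 0.00282j ; Δ = -0.00231 + 0.00009j
  [+7]  conj(Y_{7,7})(Ω₁) = -0.06867 + 0.13697j ; Y_{7,7}(Ω₂) = -0.00063 + 0.00035j ; Δ = -0.00001 - 0.00011j
Total Σ_m = 0.25335 - 0.00000j. Multiply by 0.837758: 0.21224 - 0.00000j. P_7(cos γ) = 0.212245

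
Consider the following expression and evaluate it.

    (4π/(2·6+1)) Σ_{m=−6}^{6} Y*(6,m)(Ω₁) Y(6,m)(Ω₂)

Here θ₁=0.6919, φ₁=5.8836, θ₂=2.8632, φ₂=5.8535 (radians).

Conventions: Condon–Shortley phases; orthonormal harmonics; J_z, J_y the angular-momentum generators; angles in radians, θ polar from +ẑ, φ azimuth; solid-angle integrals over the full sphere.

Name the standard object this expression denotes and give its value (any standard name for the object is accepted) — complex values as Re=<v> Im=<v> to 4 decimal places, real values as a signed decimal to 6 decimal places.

Legendre polynomial (addition theorem), +0.245579

This sum is the spherical-harmonic addition theorem: it equals the Legendre polynomial P_l(cos γ) of the angle γ between the two directions.
Term-by-term m-sum for l=6 (normalisation 4π/13 = 0.966644):
  m=-6: (-0.023970-0.022066i) × (-0.000176+0.000111i) = +0.000007+0.000001i  (running Σ = +0.000007+0.000001i)
  m=-5: (-0.056429-0.123979i) × (+0.001377-0.002113i) = -0.000340-0.000052i  (running Σ = -0.000333-0.000050i)
  m=-4: (-0.008991-0.326332i) × (-0.002750+0.018454i) = +0.006047+0.000732i  (running Σ = +0.005714+0.000681i)
  m=-3: (+0.166799-0.427456i) × (-0.025909-0.089515i) = -0.042585-0.003856i  (running Σ = -0.036871-0.003175i)
  m=-2: (+0.178365-0.183347i) × (+0.201760+0.234057i) = +0.078900+0.004756i  (running Σ = +0.042029+0.001581i)
  m=-1: (-0.221133+0.093385i) × (-0.541263-0.248028i) = +0.142853+0.004301i  (running Σ = +0.184882+0.005882i)
  m=0: (-0.339037-0.000000i) × (+0.341296+0.000000i) = -0.115712-0.000000i  (running Σ = +0.069170+0.005882i)
  m=1: (+0.221133+0.093385i) × (+0.541263-0.248028i) = +0.142853-0.004301i  (running Σ = +0.212024+0.001581i)
  m=2: (+0.178365+0.183347i) × (+0.201760-0.234057i) = +0.078900-0.004756i  (running Σ = +0.290924-0.003175i)
  m=3: (-0.166799-0.427456i) × (+0.025909-0.089515i) = -0.042585+0.003856i  (running Σ = +0.248339+0.000681i)
  m=4: (-0.008991+0.326332i) × (-0.002750-0.018454i) = +0.006047-0.000732i  (running Σ = +0.254386-0.000050i)
  m=5: (+0.056429-0.123979i) × (-0.001377-0.002113i) = -0.000340+0.000052i  (running Σ = +0.254046+0.000001i)
  m=6: (-0.023970+0.022066i) × (-0.000176-0.000111i) = +0.000007-0.000001i  (running Σ = +0.254053-0.000000i)
Total Σ_m = +0.254053-0.000000i. Multiply by 0.966644: +0.245579-0.000000i. P_6(cos γ) = 0.245579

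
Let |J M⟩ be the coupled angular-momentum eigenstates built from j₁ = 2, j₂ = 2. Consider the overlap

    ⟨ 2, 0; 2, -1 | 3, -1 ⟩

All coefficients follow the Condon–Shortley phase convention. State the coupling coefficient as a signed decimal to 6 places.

+0.447214  (= +√(1/5))

j₁+j₂−J=1  J+j₁−j₂=3  J−j₁+j₂=3  j₁+j₂+J+1=8
(j₁±m₁, j₂±m₂, J±M) = (2,2,1,3,2,4)
P² = 36/5
sum k=0..1:
  [0] +1/4 = 1/4
  [1] −1/12 = -1/12
S = 1/6
C² = P²·S² = 1/5 ; C = +0.447214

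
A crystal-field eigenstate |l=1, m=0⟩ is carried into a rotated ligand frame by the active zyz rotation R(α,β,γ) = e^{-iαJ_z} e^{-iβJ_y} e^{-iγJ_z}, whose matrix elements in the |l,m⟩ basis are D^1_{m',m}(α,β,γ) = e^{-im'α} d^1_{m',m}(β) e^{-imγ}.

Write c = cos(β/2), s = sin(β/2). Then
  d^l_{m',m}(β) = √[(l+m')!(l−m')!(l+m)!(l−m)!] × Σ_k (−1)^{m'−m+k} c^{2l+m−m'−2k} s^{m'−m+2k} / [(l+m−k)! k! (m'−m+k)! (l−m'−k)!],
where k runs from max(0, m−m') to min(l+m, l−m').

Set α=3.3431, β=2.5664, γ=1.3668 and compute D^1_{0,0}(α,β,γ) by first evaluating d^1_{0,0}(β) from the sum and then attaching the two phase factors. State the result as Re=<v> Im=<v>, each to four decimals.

Re=-0.8391 Im=0.0000

Split into d^1_{0,0}(β=2.5664) × two z-phases.
With c≡cos(β/2)=0.283648 and s≡sin(β/2)=0.958928, N=[1·1·1·1]^{1/2}=1.000000
k: max(0,(0)−(0))=0 … min(1+(0),1−(0))=1
  k=0: (−1)^0·1.0000/(1)·0.2836^2·0.9589^0 = +0.080456
  k=1: (−1)^1·1.0000/(1)·0.2836^0·0.9589^2 = -0.919544
d^1_{0,0}(2.5664) = +0.080456 -0.919544 = -0.839088
D = (+1.000000+0.000000i)·(-0.839088)·(+1.000000+0.000000i) = -0.839088+0.000000i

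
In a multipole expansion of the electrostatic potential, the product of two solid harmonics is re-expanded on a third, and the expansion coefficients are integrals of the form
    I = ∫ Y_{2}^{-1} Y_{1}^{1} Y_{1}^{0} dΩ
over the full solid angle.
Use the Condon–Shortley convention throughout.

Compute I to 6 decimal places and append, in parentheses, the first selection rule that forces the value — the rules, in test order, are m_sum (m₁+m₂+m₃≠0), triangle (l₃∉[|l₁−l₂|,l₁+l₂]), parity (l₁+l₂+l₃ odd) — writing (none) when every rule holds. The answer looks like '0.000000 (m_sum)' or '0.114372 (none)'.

m-sum 0 ✓  L=4 even ✓  1≤1≤3 ✓
Π(2lᵢ+1) = 5×3×3 = 45
triangle coeff Δ(2,1,1) = 1/30
Σ_t [1,1]: t=1:−1/1 = -1/1
(3j)²=2/15 [(2 1 1; 0 0 0)], sign=+1
Σ_t [2,2]: t=2:+1/2 = 1/2
(3j)²=1/10 [(2 1 1; -1 1 0)], sign=-1
⇒ 4πI² = 3/5
I = (-1)√(3/5/(4π)) = -0.21850969
No selection rule forces the value: the integral is nonzero (none).

-0.218510 (none)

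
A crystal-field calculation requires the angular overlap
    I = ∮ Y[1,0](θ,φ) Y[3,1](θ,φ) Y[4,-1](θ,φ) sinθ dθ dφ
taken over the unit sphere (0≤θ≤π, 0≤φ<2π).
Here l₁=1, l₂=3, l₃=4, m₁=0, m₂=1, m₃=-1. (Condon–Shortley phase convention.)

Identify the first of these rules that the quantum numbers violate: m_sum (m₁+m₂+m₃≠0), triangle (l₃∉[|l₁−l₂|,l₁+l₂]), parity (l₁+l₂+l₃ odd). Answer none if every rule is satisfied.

m₁+m₂+m₃ = 0 + 1 − 1 = 0  ✓
triangle: |1−3|=2 ≤ l₃=4 ≤ 1+3=4  ✓
parity: l₁+l₂+l₃ = 8 is even  ✓

none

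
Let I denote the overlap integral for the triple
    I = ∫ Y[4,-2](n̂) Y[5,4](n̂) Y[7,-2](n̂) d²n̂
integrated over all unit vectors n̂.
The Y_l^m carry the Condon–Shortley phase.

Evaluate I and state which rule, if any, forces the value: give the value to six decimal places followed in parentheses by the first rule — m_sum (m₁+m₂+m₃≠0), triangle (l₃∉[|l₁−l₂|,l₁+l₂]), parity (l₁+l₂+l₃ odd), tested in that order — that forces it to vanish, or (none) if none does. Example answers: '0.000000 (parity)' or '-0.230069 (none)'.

Checks pass: Σm=0; 16 even; l₃=7∈[1,9].
(2·4+1)(2·5+1)(2·7+1) = 1485
Δ: 2! 6! 8! / 17! → 1/6126120
sum: t=0:+1/69120 t=1:−1/20736 t=2:+1/69120 = -1/51840
3j²(4 5 7; 0 0 0) = Δ·Π!·Σ² = 280/21879  (sign +1)
sum: t=1:−1/4838400 t=2:+1/483840 = 1/537600
3j²(4 5 7; -2 4 -2) = Δ·Π!·Σ² = 2187/170170  (sign -1)
combine: 4πI² = 1485·280/21879·2187/170170 = 131220/537251
take √, sign -1: I = -0.13941403
No selection rule forces the value: the integral is nonzero (none).

-0.139414 (none)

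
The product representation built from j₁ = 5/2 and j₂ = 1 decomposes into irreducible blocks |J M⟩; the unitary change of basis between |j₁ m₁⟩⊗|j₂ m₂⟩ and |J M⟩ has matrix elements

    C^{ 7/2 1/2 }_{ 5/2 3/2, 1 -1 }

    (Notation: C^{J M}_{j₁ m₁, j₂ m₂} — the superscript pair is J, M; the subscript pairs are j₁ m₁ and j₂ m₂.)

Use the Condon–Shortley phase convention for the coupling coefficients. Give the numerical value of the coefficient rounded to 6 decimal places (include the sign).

√[8·0!5!2!/8! · 4!1!0!2!4!3!] = √(2304/7)
  +(−1)^0/∏(0,0,1,0,4,2)! = 1/48  (running 1/48)
⟨..|..⟩ = √(2304/7)·(1/48) = +0.377964

+√(1/7) ≈ +0.377964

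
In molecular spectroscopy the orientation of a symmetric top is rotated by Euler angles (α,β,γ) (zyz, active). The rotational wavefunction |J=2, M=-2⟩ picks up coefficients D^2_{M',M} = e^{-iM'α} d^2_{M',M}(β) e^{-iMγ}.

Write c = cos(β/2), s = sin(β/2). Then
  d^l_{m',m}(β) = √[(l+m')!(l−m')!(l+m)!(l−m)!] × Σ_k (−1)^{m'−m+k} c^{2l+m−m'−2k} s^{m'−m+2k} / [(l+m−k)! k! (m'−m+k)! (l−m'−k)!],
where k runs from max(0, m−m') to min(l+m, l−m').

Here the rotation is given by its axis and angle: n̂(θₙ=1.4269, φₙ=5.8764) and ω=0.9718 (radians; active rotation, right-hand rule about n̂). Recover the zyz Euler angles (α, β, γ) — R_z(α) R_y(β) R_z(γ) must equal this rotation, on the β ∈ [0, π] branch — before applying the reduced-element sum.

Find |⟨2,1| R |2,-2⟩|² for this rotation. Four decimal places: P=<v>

Axis–angle → zyz. n̂ = (sinθₙcosφₙ, sinθₙsinφₙ, cosθₙ) = (+0.908906, -0.391570, +0.143400), ω = 0.9718.
R = I cosω + sinω [n̂]ₓ + (1−cosω) n̂n̂ᵀ gives
  R = [+0.924151, -0.273673, -0.266547; -0.036804, +0.630693, -0.775159; +0.380250, +0.726175, +0.572783]
β = atan2(√(R₁₃²+R₂₃²), R₃₃) = 0.960899; α = atan2(R₂₃, R₁₃) mod 2π = 4.381194; γ = atan2(R₃₂, −R₃₁) mod 2π = 2.053172
D^2_{1,-2}(4.3812,0.9609,2.0532) = e^{-i·1·4.3812}·d^2_{1,-2}(0.9609)·e^{-i·-2·2.0532}. Compute d first:
Half-angle: c=0.886787, s=0.462178. N=√(6·1·1·24)=12.000000
The bounds max(0,m−m')=0 and min(l+m,l−m')=0 give 1 term
  k=0: (−1)^3·12.0000/(6)·0.8868^1·0.4622^3 = -0.175096
d^2_{1,-2}(0.9609) = -0.175096
|D^2_{1,-2}|² = |d^2_{1,-2}(β)|² = (-0.175096)² = 0.030659 (the z-rotation phases have unit modulus)

P=0.0307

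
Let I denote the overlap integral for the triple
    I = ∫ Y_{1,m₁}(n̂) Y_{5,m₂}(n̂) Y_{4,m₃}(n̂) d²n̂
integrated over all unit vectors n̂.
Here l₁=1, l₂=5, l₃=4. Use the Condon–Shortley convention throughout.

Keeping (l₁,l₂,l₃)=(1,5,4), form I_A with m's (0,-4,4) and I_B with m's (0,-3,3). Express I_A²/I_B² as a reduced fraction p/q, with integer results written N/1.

Same 1,5,4: normalisation and zero-m 3j drop out of the ratio.
A: Δ: 2! 0! 8! / 11! → 1/495; sum: t=1:−1/40320 = -1/40320; 3j²(1 5 4; 0 -4 4) = Δ·Π!·Σ² = 1/55  (sign -1)
B: Δ: 2! 0! 8! / 11! → 1/495; sum: t=1:−1/5040 = -1/5040; 3j²(1 5 4; 0 -3 3) = Δ·Π!·Σ² = 16/495  (sign +1)
I_A²/I_B² = (1/55)/(16/495) = 9/16

9/16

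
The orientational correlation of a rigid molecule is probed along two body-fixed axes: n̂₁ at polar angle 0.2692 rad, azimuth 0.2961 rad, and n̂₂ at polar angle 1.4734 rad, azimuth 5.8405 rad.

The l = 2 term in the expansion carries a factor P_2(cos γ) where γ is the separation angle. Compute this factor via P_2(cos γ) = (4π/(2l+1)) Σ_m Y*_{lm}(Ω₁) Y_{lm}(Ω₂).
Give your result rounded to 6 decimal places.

Addition theorem: P_2(cos γ) = (4π/5) Σ_m Y*_{lm}(Ω₁) Y_{lm}(Ω₂), m = −2…2:
  [-2]  conj(Y_{2,-2})(Ω₁) = +0.022670+0.015251i ; Y_{2,-2}(Ω₂) = +0.242200+0.296206i ; Δ = +0.000973+0.010409i
  [-1]  conj(Y_{2,-1})(Ω₁) = +0.189448+0.057794i ; Y_{2,-1}(Ω₂) = +0.067561+0.032028i ; Δ = +0.010948+0.009972i
  [+0]  conj(Y_{2,0})(Ω₁) = +0.563856-0.000000i ; Y_{2,0}(Ω₂) = -0.306444+0.000000i ; Δ = -0.172790+0.000000i
  [+1]  conj(Y_{2,1})(Ω₁) = -0.189448+0.057794i ; Y_{2,1}(Ω₂) = -0.067561+0.032028i ; Δ = +0.010948-0.009972i
  [+2]  conj(Y_{2,2})(Ω₁) = +0.022670-0.015251i ; Y_{2,2}(Ω₂) = +0.242200-0.296206i ; Δ = +0.000973-0.010409i
Accumulated sum -0.148948+0.000000i; after 4π/(2l+1) scaling, -0.374346+0.000000i ⇒ P_2 = -0.374346

-0.374346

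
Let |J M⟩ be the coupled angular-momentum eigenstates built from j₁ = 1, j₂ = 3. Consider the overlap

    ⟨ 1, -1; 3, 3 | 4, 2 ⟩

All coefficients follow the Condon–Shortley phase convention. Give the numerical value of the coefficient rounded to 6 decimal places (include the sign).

+0.188982  (= +√(1/28))

j₁+j₂−J=0  J+j₁−j₂=2  J−j₁+j₂=6  j₁+j₂+J+1=9
(j₁±m₁, j₂±m₂, J±M) = (0,2,6,0,6,2)
P² = 518400/7
sum k=0..0:
  [0] +1/1440 = 1/1440
S = 1/1440
C² = P²·S² = 1/28 ; C = +0.188982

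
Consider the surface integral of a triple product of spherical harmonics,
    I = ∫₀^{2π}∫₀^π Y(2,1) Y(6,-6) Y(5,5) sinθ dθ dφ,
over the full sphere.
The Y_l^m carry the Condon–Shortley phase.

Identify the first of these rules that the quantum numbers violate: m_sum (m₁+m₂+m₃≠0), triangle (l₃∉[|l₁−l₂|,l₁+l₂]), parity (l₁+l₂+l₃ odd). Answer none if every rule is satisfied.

m₁+m₂+m₃ = 1 − 6 + 5 = 0  ✓
triangle: |2−6|=4 ≤ l₃=5 ≤ 2+6=8  ✓
parity: l₁+l₂+l₃ = 13 is odd  ✗

parity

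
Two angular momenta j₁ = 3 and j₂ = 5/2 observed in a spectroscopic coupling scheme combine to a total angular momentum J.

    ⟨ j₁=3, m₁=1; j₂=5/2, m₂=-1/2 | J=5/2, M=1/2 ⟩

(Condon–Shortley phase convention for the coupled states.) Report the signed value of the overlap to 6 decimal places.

−√(8/35) = -0.478091

triangle: 3!·3!·2!/9! = 72/362880
(j±m)!: 4!·2!·2!·3!·3!·2! = 6912
prefactor² = (2J+1)·Δ·N² = 288/35
  k=0: +1/(0!·3!·2!·2!·1!·0!) = 1/24
  k=1: −1/(1!·2!·1!·1!·2!·1!) = -1/4
  k=2: +1/(2!·1!·0!·0!·3!·2!) = 1/24
Σ = -1/6  ⇒  CG² = 288/35·(-1/6)² = 8/35
CG = −√(8/35) = -0.478091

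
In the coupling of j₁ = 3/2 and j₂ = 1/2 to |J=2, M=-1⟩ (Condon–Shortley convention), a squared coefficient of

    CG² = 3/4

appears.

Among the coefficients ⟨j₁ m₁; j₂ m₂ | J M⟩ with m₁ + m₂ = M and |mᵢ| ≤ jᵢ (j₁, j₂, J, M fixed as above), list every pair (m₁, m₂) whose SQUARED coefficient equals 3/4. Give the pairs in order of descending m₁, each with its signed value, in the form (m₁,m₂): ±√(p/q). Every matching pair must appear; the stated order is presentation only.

Admissible pairs with m₁+m₂ = M = -1: (-3/2,1/2), (-1/2,-1/2)
  (m₁,m₂)=(-1/2,-1/2): CG² = 3/4, CG = +√(3/4)   ← matches the target
  (m₁,m₂)=(-3/2,1/2): CG² = 1/4, CG = +√(1/4)
Pairs with CG² = 3/4: (-1/2,-1/2): +√(3/4)

(-1/2,-1/2): +√(3/4)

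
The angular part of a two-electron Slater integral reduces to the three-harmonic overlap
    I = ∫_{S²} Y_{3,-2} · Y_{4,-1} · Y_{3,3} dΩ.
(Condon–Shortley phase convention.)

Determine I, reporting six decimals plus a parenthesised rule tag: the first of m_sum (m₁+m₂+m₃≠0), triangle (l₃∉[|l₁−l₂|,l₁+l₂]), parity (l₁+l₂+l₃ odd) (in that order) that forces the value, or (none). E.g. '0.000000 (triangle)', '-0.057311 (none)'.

m-sum 0 ✓  L=10 even ✓  1≤3≤7 ✓
Π(2lᵢ+1) = 7×9×7 = 441
triangle coeff Δ(3,4,3) = 1/34650
Σ_t [1,3]: t=1:−1/72 t=2:+1/16 t=3:−1/72 = 5/144
(3j)²=2/77 [(3 4 3; 0 0 0)], sign=-1
Σ_t [3,3]: t=3:−1/288 = -1/288
(3j)²=5/231 [(3 4 3; -2 -1 3)], sign=-1
⇒ 4πI² = 30/121
I = (+1)√(30/121/(4π)) = 0.14046335
No selection rule forces the value: the integral is nonzero (none).

0.140463 (none)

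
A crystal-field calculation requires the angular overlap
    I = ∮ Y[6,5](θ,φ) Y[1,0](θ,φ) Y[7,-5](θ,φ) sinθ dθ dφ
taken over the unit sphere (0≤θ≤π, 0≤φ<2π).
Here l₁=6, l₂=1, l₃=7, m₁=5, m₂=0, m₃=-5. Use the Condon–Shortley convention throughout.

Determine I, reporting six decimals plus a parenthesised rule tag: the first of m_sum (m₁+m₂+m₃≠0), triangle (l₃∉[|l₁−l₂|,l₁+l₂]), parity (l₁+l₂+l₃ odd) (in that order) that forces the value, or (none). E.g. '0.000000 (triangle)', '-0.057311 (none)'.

-0.171413 (none)

m-sum 0 ✓  L=14 even ✓  5≤7≤7 ✓
Π(2lᵢ+1) = 13×3×15 = 585
triangle coeff Δ(6,1,7) = 1/1365
Σ_t [0,0]: t=0:+1/518400 = 1/518400
(3j)²=7/195 [(6 1 7; 0 0 0)], sign=-1
Σ_t [0,0]: t=0:+1/39916800 = 1/39916800
(3j)²=8/455 [(6 1 7; 5 0 -5)], sign=+1
⇒ 4πI² = 24/65
I = (-1)√(24/65/(4π)) = -0.17141310
No selection rule forces the value: the integral is nonzero (none).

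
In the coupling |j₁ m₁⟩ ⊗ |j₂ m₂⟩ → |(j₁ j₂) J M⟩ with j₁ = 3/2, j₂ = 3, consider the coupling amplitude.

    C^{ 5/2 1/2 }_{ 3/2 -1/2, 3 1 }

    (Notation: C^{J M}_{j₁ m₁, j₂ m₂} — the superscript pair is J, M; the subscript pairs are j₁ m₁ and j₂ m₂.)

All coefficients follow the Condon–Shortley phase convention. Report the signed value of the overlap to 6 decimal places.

√[6·2!1!4!/8! · 1!2!4!2!3!2!] = √(288/35)
  +(−1)^1/∏(1,1,1,3,0,1)! = -1/6  (running -1/6)
  +(−1)^2/∏(2,0,0,2,1,2)! = 1/8  (running -1/24)
⟨..|..⟩ = √(288/35)·(-1/24) = -0.119523

-0.119523  (= −√(1/70))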